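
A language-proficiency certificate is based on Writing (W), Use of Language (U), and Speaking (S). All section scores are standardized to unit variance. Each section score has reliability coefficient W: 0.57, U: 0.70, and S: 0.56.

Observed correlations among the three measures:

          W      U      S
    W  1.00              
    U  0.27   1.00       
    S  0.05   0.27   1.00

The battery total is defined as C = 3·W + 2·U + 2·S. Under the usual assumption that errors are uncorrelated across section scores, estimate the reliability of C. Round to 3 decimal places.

0.703

Var(C) = 3² + 2² + 2² + 2·[6·0.27 + 6·0.05 + 4·0.27] = 17 + 6 = 23.
With uncorrelated errors the cross-covariances are all true-score covariance, so they carry over unchanged; only the diagonal terms shrink to ρᵢσᵢ².
True-score variance = [3²·0.57 + 2²·0.70 + 2²·0.56] + 6 = 10.17 + 6 = 16.17.
Reliability = 16.17 / 23 = 0.703.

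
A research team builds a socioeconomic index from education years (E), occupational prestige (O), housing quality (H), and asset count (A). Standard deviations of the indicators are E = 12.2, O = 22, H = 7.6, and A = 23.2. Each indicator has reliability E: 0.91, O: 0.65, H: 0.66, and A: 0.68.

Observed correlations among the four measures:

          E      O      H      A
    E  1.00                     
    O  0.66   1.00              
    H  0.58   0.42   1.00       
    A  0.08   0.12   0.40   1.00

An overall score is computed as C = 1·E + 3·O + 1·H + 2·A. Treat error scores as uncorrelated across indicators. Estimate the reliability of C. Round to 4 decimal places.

0.7614

Var(C) = 12.2² + 3²·22² + 7.6² + 2²·23.2² + 2·[3·12.2·22·0.66 + 12.2·7.6·0.58 + 2·12.2·23.2·0.08 + 3·22·7.6·0.42 + 6·22·23.2·0.12 + 2·7.6·23.2·0.40] = 6715.56 + 2699.42 = 9414.98.
With uncorrelated errors the cross-covariances are all true-score covariance, so they carry over unchanged; only the diagonal terms shrink to ρᵢσᵢ².
True-score variance = [12.2²·0.91 + 3²·22²·0.65 + 7.6²·0.66 + 2²·23.2²·0.68] + 2699.42 = 4468.98 + 2699.42 = 7168.4.
Reliability = 7168.4 / 9414.98 = 0.7614.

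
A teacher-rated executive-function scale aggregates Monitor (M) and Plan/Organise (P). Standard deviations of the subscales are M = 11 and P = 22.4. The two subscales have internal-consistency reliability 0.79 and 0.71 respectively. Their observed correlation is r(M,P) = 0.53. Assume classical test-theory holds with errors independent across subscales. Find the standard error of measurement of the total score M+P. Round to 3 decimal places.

13.074

Var(total) = 622.76 + 261.184 = 883.944.
True-score variance = 451.84 + 261.184 = 713.024, so reliability = 0.8066.
Error variance = 883.944 − 713.024 = 170.92; SEM = √170.92 = 13.074.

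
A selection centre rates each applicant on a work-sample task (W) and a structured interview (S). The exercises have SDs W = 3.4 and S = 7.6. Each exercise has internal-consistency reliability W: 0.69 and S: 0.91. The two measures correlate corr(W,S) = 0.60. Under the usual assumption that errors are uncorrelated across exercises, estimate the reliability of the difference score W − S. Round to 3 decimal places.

0.771

Var(W−S) = 3.4² + 7.6² − 2·3.4·7.6·0.60 = 69.32 − 31.008 = 38.312.
Under uncorrelated errors the observed covariances equal the true-score covariances, so only the own-variance terms attenuate.
True-score variance = [3.4²·0.69 + 7.6²·0.91] − 31.008 = 60.538 − 31.008 = 29.53.
Reliability = 29.53 / 38.312 = 0.771.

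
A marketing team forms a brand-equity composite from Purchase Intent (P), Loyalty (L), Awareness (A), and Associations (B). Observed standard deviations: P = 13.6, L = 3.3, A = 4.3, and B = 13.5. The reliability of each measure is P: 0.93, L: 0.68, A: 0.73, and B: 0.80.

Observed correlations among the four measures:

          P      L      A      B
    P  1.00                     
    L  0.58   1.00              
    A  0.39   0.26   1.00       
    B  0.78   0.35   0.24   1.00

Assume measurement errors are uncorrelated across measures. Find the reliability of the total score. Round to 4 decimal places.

0.9317

Var(P+L+A+B) = 13.6² + 3.3² + 4.3² + 13.5² + 2·[13.6·3.3·0.58 + 13.6·4.3·0.39 + 13.6·13.5·0.78 + 3.3·4.3·0.26 + 3.3·13.5·0.35 + 4.3·13.5·0.24] = 396.59 + 450.519 = 847.109.
With uncorrelated errors the cross-covariances are all true-score covariance, so they carry over unchanged; only the diagonal terms shrink to ρᵢσᵢ².
True-score variance = [13.6²·0.93 + 3.3²·0.68 + 4.3²·0.73 + 13.5²·0.80] + 450.519 = 338.716 + 450.519 = 789.235.
Reliability = 789.235 / 847.109 = 0.9317.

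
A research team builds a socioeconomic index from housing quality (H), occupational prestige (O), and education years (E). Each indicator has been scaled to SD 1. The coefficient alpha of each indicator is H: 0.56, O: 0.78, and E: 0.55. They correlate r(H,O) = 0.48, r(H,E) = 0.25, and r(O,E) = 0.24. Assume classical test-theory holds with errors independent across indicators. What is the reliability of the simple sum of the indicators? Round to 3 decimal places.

0.775

Var(H+O+E) = 3 + 2·[0.48 + 0.25 + 0.24] = 3 + 1.94 = 4.94.
Because errors are independent across components, Cov(Tᵢ,Tⱼ) = Cov(Xᵢ,Xⱼ); the off-diagonal part of the true-score variance is the same as above.
True-score variance = [0.56 + 0.78 + 0.55] + 1.94 = 1.89 + 1.94 = 3.83.
Reliability = 3.83 / 4.94 = 0.775.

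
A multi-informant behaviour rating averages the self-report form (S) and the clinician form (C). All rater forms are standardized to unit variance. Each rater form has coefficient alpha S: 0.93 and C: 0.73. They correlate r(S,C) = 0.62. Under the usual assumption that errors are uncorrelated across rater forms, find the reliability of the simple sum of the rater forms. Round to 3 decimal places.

Var(S+C) = 2 + 2·[0.62] = 2 + 1.24 = 3.24.
With uncorrelated errors the cross-covariances are all true-score covariance, so they carry over unchanged; only the diagonal terms shrink to ρᵢσᵢ².
True-score variance = [0.93 + 0.73] + 1.24 = 1.66 + 1.24 = 2.9.
Reliability = 2.9 / 3.24 = 0.895.

0.895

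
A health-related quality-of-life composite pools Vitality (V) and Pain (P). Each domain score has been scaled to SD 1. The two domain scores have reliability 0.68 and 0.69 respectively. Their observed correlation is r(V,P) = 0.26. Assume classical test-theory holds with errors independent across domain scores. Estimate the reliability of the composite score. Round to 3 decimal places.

Var(V+P) = 2 + 2·[0.26] = 2 + 0.52 = 2.52.
Because errors are independent across components, Cov(Tᵢ,Tⱼ) = Cov(Xᵢ,Xⱼ); the off-diagonal part of the true-score variance is the same as above.
True-score variance = [0.68 + 0.69] + 0.52 = 1.37 + 0.52 = 1.89.
Reliability = 1.89 / 2.52 = 0.750.

0.750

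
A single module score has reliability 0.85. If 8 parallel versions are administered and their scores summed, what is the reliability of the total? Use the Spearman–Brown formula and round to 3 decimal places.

ρ_k = kρ / (1 + (k−1)ρ) = 8·0.85 / (1 + 7·0.85) = 6.800 / 6.950 = 0.978.

0.978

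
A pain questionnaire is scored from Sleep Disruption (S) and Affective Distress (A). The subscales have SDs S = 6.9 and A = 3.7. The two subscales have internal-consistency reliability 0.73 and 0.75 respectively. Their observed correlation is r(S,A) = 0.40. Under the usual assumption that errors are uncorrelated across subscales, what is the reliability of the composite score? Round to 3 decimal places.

0.801

Var(S+A) = 6.9² + 3.7² + 2·[6.9·3.7·0.40] = 61.3 + 20.424 = 81.724.
Under uncorrelated errors the observed covariances equal the true-score covariances, so only the own-variance terms attenuate.
True-score variance = [6.9²·0.73 + 3.7²·0.75] + 20.424 = 45.0228 + 20.424 = 65.4468.
Reliability = 65.4468 / 81.724 = 0.801.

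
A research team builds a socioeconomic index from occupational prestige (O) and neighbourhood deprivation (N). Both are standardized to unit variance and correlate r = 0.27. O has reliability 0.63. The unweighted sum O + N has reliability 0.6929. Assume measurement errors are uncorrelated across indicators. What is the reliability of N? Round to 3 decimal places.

Var(O+N) = 2 + 2·0.27 = 2.540.
True-score variance = ρ_O + ρ_N + 2·0.27, so 0.6929 = (0.63 + ρ_N + 0.54) / 2.540.
ρ_N = 0.6929·2.540 − 0.63 − 0.54 = 0.590.

0.590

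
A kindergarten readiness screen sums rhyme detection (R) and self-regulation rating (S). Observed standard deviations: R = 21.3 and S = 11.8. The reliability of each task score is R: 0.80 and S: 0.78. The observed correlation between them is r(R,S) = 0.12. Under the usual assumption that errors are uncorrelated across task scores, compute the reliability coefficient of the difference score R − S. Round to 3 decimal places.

0.772

Var(R−S) = 21.3² + 11.8² − 2·21.3·11.8·0.12 = 592.93 − 60.3216 = 532.608.
With uncorrelated errors the cross-covariances are all true-score covariance, so they carry over unchanged; only the diagonal terms shrink to ρᵢσᵢ².
True-score variance = [21.3²·0.80 + 11.8²·0.78] − 60.3216 = 471.559 − 60.3216 = 411.238.
Reliability = 411.238 / 532.608 = 0.772.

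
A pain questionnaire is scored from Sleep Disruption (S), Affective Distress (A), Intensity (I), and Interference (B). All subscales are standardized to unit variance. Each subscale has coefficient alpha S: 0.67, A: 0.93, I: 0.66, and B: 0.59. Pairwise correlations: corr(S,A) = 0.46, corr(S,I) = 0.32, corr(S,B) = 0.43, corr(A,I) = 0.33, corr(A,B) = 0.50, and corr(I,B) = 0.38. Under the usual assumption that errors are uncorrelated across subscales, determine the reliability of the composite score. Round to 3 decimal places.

Var(S+A+I+B) = 4 + 2·[0.46 + 0.32 + 0.43 + 0.33 + 0.50 + 0.38] = 4 + 4.84 = 8.84.
Under uncorrelated errors the observed covariances equal the true-score covariances, so only the own-variance terms attenuate.
True-score variance = [0.67 + 0.93 + 0.66 + 0.59] + 4.84 = 2.85 + 4.84 = 7.69.
Reliability = 7.69 / 8.84 = 0.870.

0.870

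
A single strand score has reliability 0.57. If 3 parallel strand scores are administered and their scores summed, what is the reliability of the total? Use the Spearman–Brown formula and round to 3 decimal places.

ρ_k = kρ / (1 + (k−1)ρ) = 3·0.57 / (1 + 2·0.57) = 1.710 / 2.140 = 0.799.

0.799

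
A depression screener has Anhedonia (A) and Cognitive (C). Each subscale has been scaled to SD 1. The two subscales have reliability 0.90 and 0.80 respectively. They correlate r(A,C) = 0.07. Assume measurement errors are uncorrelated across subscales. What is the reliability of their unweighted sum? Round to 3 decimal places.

Var(A+C) = 2 + 2·[0.07] = 2 + 0.14 = 2.14.
With uncorrelated errors the cross-covariances are all true-score covariance, so they carry over unchanged; only the diagonal terms shrink to ρᵢσᵢ².
True-score variance = [0.90 + 0.80] + 0.14 = 1.7 + 0.14 = 1.84.
Reliability = 1.84 / 2.14 = 0.860.

0.860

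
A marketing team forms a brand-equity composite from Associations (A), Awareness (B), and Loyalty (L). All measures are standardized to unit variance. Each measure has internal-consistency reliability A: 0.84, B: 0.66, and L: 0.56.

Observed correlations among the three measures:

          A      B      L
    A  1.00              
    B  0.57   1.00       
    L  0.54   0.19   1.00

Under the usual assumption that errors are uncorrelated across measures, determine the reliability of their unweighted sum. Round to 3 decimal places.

0.832

Var(A+B+L) = 3 + 2·[0.57 + 0.54 + 0.19] = 3 + 2.6 = 5.6.
Under uncorrelated errors the observed covariances equal the true-score covariances, so only the own-variance terms attenuate.
True-score variance = [0.84 + 0.66 + 0.56] + 2.6 = 2.06 + 2.6 = 4.66.
Reliability = 4.66 / 5.6 = 0.832.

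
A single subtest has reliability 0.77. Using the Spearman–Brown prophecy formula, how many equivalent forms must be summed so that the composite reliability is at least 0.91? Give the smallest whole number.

4

k ≥ ρ*(1−ρ₁)/(ρ₁(1−ρ*)) = 0.91·0.23 / (0.77·0.09) = 3.020.
Smallest integer k = 4.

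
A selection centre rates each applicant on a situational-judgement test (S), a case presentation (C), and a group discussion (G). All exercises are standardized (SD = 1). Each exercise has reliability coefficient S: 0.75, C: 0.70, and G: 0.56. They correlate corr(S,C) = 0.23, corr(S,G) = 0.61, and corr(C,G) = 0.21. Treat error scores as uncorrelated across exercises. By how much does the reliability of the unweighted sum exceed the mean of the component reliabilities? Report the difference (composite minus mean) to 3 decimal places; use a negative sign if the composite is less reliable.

Var(sum) = 3 + 2.1 = 5.1; true-score variance = 2.01 + 2.1 = 4.11; composite reliability = 0.8059.
Mean component reliability = 0.6700.
Difference = 0.8059 − 0.6700 = 0.136.

0.136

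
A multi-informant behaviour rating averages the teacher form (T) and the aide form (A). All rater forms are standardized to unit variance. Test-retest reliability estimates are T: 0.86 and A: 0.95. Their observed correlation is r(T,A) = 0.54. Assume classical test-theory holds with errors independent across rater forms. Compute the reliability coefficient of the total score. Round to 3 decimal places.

Var(T+A) = 2 + 2·[0.54] = 2 + 1.08 = 3.08.
Because errors are independent across components, Cov(Tᵢ,Tⱼ) = Cov(Xᵢ,Xⱼ); the off-diagonal part of the true-score variance is the same as above.
True-score variance = [0.86 + 0.95] + 1.08 = 1.81 + 1.08 = 2.89.
Reliability = 2.89 / 3.08 = 0.938.

0.938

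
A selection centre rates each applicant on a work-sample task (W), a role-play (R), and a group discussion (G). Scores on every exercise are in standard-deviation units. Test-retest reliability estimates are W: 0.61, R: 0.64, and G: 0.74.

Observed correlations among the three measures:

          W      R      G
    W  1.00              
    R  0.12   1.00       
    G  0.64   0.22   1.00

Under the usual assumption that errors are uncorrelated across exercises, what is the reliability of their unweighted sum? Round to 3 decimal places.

0.796

Var(W+R+G) = 3 + 2·[0.12 + 0.64 + 0.22] = 3 + 1.96 = 4.96.
Because errors are independent across components, Cov(Tᵢ,Tⱼ) = Cov(Xᵢ,Xⱼ); the off-diagonal part of the true-score variance is the same as above.
True-score variance = [0.61 + 0.64 + 0.74] + 1.96 = 1.99 + 1.96 = 3.95.
Reliability = 3.95 / 4.96 = 0.796.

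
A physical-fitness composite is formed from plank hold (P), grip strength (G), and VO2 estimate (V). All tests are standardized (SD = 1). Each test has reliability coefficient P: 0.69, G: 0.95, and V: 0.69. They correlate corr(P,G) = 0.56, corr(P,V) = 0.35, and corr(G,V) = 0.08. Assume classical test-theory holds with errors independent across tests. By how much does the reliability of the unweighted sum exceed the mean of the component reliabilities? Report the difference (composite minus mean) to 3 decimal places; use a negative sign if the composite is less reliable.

0.089

Var(sum) = 3 + 1.98 = 4.98; true-score variance = 2.33 + 1.98 = 4.31; composite reliability = 0.8655.
Mean component reliability = 0.7767.
Difference = 0.8655 − 0.7767 = 0.089.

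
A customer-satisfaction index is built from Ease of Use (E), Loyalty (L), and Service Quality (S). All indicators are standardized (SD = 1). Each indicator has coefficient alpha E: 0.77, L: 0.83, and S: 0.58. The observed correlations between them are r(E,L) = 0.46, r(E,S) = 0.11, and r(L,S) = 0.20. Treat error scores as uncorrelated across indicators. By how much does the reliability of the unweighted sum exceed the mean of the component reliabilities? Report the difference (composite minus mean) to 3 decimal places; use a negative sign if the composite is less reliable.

0.093

Var(sum) = 3 + 1.54 = 4.54; true-score variance = 2.18 + 1.54 = 3.72; composite reliability = 0.8194.
Mean component reliability = 0.7267.
Difference = 0.8194 − 0.7267 = 0.093.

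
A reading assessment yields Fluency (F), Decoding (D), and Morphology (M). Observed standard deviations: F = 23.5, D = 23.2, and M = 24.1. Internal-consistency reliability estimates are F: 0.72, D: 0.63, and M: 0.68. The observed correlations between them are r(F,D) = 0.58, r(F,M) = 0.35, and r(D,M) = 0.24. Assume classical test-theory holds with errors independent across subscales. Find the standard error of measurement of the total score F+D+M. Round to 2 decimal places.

23.23

Var(total) = 1671.3 + 1297.25 = 2968.55.
True-score variance = 1131.66 + 1297.25 = 2428.92, so reliability = 0.8182.
Error variance = 2968.55 − 2428.92 = 539.638; SEM = √539.638 = 23.23.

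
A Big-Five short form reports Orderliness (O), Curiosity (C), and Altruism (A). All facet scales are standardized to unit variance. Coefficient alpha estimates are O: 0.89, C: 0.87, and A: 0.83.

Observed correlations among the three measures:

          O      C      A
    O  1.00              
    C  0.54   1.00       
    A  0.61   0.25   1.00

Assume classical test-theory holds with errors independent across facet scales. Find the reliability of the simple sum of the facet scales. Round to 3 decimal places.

0.929

Var(O+C+A) = 3 + 2·[0.54 + 0.61 + 0.25] = 3 + 2.8 = 5.8.
Under uncorrelated errors the observed covariances equal the true-score covariances, so only the own-variance terms attenuate.
True-score variance = [0.89 + 0.87 + 0.83] + 2.8 = 2.59 + 2.8 = 5.39.
Reliability = 5.39 / 5.8 = 0.929.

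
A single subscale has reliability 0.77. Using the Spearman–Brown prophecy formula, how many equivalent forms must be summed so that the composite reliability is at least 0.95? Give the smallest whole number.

6

k ≥ ρ*(1−ρ₁)/(ρ₁(1−ρ*)) = 0.95·0.23 / (0.77·0.05) = 5.675.
Smallest integer k = 6.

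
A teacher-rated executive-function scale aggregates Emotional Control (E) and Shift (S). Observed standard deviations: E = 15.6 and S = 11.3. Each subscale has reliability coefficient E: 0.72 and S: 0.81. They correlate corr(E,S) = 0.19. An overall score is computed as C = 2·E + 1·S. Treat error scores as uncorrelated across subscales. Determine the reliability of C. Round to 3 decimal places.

Var(C) = 2²·15.6² + 11.3² + 2·[2·15.6·11.3·0.19] = 1101.13 + 133.973 = 1235.1.
Under uncorrelated errors the observed covariances equal the true-score covariances, so only the own-variance terms attenuate.
True-score variance = [2²·15.6²·0.72 + 11.3²·0.81] + 133.973 = 804.306 + 133.973 = 938.278.
Reliability = 938.278 / 1235.1 = 0.760.

0.760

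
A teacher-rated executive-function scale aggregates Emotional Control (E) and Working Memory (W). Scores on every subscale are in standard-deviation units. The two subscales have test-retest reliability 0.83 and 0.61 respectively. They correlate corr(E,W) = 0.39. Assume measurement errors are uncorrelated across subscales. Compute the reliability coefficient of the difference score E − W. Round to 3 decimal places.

Var(E−W) = 1 + 1 − 2·0.39 = 2 − 0.78 = 1.22.
With uncorrelated errors the cross-covariances are all true-score covariance, so they carry over unchanged; only the diagonal terms shrink to ρᵢσᵢ².
True-score variance = [0.83 + 0.61] − 0.78 = 1.44 − 0.78 = 0.66.
Reliability = 0.66 / 1.22 = 0.541.

0.541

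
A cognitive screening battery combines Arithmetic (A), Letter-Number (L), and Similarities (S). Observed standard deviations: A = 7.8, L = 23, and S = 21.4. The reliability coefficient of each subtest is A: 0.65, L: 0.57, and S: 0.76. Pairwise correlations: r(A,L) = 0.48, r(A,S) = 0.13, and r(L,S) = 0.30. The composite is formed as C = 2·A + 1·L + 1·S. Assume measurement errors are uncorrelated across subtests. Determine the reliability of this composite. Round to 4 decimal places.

0.7841

Var(C) = 2²·7.8² + 23² + 21.4² + 2·[2·7.8·23·0.48 + 2·7.8·21.4·0.13 + 23·21.4·0.30] = 1230.32 + 726.566 = 1956.89.
With uncorrelated errors the cross-covariances are all true-score covariance, so they carry over unchanged; only the diagonal terms shrink to ρᵢσᵢ².
True-score variance = [2²·7.8²·0.65 + 23²·0.57 + 21.4²·0.76] + 726.566 = 807.764 + 726.566 = 1534.33.
Reliability = 1534.33 / 1956.89 = 0.7841.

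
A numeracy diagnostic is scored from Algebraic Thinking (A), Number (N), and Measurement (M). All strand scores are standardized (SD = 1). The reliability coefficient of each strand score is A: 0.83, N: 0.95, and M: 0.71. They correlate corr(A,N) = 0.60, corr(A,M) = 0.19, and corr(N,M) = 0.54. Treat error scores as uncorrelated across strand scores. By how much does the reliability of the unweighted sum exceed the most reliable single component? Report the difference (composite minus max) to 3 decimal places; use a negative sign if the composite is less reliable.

-0.040

Var(sum) = 3 + 2.66 = 5.66; true-score variance = 2.49 + 2.66 = 5.15; composite reliability = 0.9099.
Max component reliability = 0.9500.
Difference = 0.9099 − 0.9500 = -0.040.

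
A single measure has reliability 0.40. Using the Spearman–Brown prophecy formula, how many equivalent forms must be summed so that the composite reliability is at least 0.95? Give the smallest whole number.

29

k ≥ ρ*(1−ρ₁)/(ρ₁(1−ρ*)) = 0.95·0.60 / (0.40·0.05) = 28.500.
Smallest integer k = 29.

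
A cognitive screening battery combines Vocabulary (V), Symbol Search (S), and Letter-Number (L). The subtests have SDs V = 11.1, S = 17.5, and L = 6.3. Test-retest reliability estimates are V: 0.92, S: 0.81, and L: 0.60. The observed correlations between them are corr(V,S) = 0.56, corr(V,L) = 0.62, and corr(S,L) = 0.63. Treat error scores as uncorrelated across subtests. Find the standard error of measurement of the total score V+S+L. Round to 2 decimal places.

Var(total) = 469.15 + 443.188 = 912.338.
True-score variance = 385.23 + 443.188 = 828.418, so reliability = 0.9080.
Error variance = 912.338 − 828.418 = 83.9203; SEM = √83.9203 = 9.16.

9.16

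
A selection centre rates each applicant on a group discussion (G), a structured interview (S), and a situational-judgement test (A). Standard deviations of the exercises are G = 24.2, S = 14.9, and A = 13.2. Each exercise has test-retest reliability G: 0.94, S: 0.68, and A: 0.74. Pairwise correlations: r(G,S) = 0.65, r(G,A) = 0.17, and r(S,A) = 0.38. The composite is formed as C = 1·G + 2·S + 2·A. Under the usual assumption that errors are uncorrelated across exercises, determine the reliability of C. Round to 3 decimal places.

0.872

Var(C) = 24.2² + 2²·14.9² + 2²·13.2² + 2·[2·24.2·14.9·0.65 + 2·24.2·13.2·0.17 + 4·14.9·13.2·0.38] = 2170.64 + 1752.63 = 3923.27.
Under uncorrelated errors the observed covariances equal the true-score covariances, so only the own-variance terms attenuate.
True-score variance = [24.2²·0.94 + 2²·14.9²·0.68 + 2²·13.2²·0.74] + 1752.63 = 1670.12 + 1752.63 = 3422.75.
Reliability = 3422.75 / 3923.27 = 0.872.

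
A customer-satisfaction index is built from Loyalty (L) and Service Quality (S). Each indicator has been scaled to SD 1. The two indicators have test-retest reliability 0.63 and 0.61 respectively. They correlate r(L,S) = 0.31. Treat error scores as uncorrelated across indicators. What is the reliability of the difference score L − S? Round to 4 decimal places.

Var(L−S) = 1 + 1 − 2·0.31 = 2 − 0.62 = 1.38.
Because errors are independent across components, Cov(Tᵢ,Tⱼ) = Cov(Xᵢ,Xⱼ); the off-diagonal part of the true-score variance is the same as above.
True-score variance = [0.63 + 0.61] − 0.62 = 1.24 − 0.62 = 0.62.
Reliability = 0.62 / 1.38 = 0.4493.

0.4493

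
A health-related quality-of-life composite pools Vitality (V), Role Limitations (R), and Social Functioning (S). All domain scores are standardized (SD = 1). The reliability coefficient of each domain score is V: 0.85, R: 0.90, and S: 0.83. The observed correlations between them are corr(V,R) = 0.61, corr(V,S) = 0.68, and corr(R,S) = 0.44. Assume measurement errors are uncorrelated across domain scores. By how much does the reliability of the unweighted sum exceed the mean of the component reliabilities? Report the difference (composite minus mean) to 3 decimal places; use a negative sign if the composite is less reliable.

Var(sum) = 3 + 3.46 = 6.46; true-score variance = 2.58 + 3.46 = 6.04; composite reliability = 0.9350.
Mean component reliability = 0.8600.
Difference = 0.9350 − 0.8600 = 0.075.

0.075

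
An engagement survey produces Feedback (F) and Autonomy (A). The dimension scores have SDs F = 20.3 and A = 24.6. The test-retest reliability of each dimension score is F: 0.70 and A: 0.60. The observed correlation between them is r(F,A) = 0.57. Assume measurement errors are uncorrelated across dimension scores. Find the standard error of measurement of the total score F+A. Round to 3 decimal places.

Var(total) = 1017.25 + 569.293 = 1586.54.
True-score variance = 651.559 + 569.293 = 1220.85, so reliability = 0.7695.
Error variance = 1586.54 − 1220.85 = 365.691; SEM = √365.691 = 19.123.

19.123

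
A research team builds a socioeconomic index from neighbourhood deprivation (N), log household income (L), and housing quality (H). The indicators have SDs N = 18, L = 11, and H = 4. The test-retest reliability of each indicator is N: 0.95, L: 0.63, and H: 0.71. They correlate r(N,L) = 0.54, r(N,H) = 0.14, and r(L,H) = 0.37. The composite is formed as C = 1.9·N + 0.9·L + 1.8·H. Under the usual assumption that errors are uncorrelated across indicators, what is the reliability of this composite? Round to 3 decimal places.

0.939

Var(C) = 1.9²·18² + 0.9²·11² + 1.8²·4² + 2·[1.71·18·11·0.54 + 3.42·18·4·0.14 + 1.62·11·4·0.37] = 1319.49 + 487.361 = 1806.85.
Under uncorrelated errors the observed covariances equal the true-score covariances, so only the own-variance terms attenuate.
True-score variance = [1.9²·18²·0.95 + 0.9²·11²·0.63 + 1.8²·4²·0.71] + 487.361 = 1209.71 + 487.361 = 1697.07.
Reliability = 1697.07 / 1806.85 = 0.939.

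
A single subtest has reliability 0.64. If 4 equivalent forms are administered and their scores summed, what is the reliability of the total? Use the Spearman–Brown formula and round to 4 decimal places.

ρ_k = kρ / (1 + (k−1)ρ) = 4·0.64 / (1 + 3·0.64) = 2.560 / 2.920 = 0.8767.

0.8767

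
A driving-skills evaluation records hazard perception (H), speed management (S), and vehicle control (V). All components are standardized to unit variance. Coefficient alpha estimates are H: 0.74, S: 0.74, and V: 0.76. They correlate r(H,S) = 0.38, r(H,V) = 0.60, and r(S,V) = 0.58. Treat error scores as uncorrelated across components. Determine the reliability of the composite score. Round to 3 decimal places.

0.876

Var(H+S+V) = 3 + 2·[0.38 + 0.60 + 0.58] = 3 + 3.12 = 6.12.
Because errors are independent across components, Cov(Tᵢ,Tⱼ) = Cov(Xᵢ,Xⱼ); the off-diagonal part of the true-score variance is the same as above.
True-score variance = [0.74 + 0.74 + 0.76] + 3.12 = 2.24 + 3.12 = 5.36.
Reliability = 5.36 / 6.12 = 0.876.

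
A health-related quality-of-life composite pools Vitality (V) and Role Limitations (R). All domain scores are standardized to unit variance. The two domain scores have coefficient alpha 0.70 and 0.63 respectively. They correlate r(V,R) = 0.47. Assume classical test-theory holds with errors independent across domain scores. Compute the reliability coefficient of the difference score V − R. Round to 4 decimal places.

0.3679

Var(V−R) = 1 + 1 − 2·0.47 = 2 − 0.94 = 1.06.
Because errors are independent across components, Cov(Tᵢ,Tⱼ) = Cov(Xᵢ,Xⱼ); the off-diagonal part of the true-score variance is the same as above.
True-score variance = [0.70 + 0.63] − 0.94 = 1.33 − 0.94 = 0.39.
Reliability = 0.39 / 1.06 = 0.3679.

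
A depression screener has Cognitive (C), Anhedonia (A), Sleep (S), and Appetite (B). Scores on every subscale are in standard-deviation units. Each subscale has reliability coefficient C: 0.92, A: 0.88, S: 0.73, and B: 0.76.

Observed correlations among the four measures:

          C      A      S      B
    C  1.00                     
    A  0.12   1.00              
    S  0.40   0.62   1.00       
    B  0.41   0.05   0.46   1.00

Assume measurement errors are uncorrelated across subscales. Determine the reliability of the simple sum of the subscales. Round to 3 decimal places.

Var(C+A+S+B) = 4 + 2·[0.12 + 0.40 + 0.41 + 0.62 + 0.05 + 0.46] = 4 + 4.12 = 8.12.
Because errors are independent across components, Cov(Tᵢ,Tⱼ) = Cov(Xᵢ,Xⱼ); the off-diagonal part of the true-score variance is the same as above.
True-score variance = [0.92 + 0.88 + 0.73 + 0.76] + 4.12 = 3.29 + 4.12 = 7.41.
Reliability = 7.41 / 8.12 = 0.913.

0.913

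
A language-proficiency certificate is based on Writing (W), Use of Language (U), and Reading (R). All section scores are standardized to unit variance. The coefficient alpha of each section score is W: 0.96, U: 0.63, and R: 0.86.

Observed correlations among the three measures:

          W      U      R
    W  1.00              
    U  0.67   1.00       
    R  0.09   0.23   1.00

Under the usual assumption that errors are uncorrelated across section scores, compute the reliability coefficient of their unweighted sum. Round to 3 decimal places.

0.890

Var(W+U+R) = 3 + 2·[0.67 + 0.09 + 0.23] = 3 + 1.98 = 4.98.
Because errors are independent across components, Cov(Tᵢ,Tⱼ) = Cov(Xᵢ,Xⱼ); the off-diagonal part of the true-score variance is the same as above.
True-score variance = [0.96 + 0.63 + 0.86] + 1.98 = 2.45 + 1.98 = 4.43.
Reliability = 4.43 / 4.98 = 0.890.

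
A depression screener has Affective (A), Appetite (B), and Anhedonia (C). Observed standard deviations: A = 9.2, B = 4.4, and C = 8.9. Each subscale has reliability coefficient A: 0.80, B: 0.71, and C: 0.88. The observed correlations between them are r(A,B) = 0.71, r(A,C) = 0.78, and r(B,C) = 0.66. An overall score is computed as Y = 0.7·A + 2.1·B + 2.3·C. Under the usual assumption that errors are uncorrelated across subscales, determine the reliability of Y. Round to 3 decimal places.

0.923

Var(Y) = 0.7²·9.2² + 2.1²·4.4² + 2.3²·8.9² + 2·[1.47·9.2·4.4·0.71 + 1.61·9.2·8.9·0.78 + 4.83·4.4·8.9·0.66] = 545.872 + 539.816 = 1085.69.
Because errors are independent across components, Cov(Tᵢ,Tⱼ) = Cov(Xᵢ,Xⱼ); the off-diagonal part of the true-score variance is the same as above.
True-score variance = [0.7²·9.2²·0.80 + 2.1²·4.4²·0.71 + 2.3²·8.9²·0.88] + 539.816 = 462.535 + 539.816 = 1002.35.
Reliability = 1002.35 / 1085.69 = 0.923.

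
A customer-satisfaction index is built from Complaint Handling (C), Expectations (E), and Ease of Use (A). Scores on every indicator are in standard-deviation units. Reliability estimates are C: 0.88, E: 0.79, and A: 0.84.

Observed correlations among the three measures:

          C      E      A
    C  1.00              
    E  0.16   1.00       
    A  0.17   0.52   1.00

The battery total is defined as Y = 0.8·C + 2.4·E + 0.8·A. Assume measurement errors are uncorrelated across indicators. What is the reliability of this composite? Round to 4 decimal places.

Var(Y) = 0.8² + 2.4² + 0.8² + 2·[1.92·0.16 + 0.64·0.17 + 1.92·0.52] = 7.04 + 2.8288 = 9.8688.
Under uncorrelated errors the observed covariances equal the true-score covariances, so only the own-variance terms attenuate.
True-score variance = [0.8²·0.88 + 2.4²·0.79 + 0.8²·0.84] + 2.8288 = 5.6512 + 2.8288 = 8.48.
Reliability = 8.48 / 9.8688 = 0.8593.

0.8593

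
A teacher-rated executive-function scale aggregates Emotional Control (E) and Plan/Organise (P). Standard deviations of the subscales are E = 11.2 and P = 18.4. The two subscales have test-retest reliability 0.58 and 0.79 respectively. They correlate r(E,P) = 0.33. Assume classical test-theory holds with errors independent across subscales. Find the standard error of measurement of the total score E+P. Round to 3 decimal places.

Var(total) = 464 + 136.013 = 600.013.
True-score variance = 340.218 + 136.013 = 476.23, so reliability = 0.7937.
Error variance = 600.013 − 476.23 = 123.782; SEM = √123.782 = 11.126.

11.126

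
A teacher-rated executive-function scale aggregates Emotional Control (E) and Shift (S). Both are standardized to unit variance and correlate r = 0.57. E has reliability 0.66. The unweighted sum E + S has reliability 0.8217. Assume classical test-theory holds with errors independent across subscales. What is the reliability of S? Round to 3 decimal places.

0.780

Var(E+S) = 2 + 2·0.57 = 3.140.
True-score variance = ρ_E + ρ_S + 2·0.57, so 0.8217 = (0.66 + ρ_S + 1.14) / 3.140.
ρ_S = 0.8217·3.140 − 0.66 − 1.14 = 0.780.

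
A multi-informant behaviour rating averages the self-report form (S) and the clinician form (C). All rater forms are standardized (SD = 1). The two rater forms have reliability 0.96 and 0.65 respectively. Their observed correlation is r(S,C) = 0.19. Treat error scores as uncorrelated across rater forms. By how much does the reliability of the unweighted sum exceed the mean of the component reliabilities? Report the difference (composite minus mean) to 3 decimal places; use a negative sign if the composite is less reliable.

0.031

Var(sum) = 2 + 0.38 = 2.38; true-score variance = 1.61 + 0.38 = 1.99; composite reliability = 0.8361.
Mean component reliability = 0.8050.
Difference = 0.8361 − 0.8050 = 0.031.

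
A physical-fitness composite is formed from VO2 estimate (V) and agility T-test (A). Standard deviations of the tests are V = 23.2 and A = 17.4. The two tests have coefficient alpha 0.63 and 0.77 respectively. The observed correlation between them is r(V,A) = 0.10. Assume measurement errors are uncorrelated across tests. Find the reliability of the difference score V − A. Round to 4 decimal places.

Var(V−A) = 23.2² + 17.4² − 2·23.2·17.4·0.10 = 841 − 80.736 = 760.264.
Because errors are independent across components, Cov(Tᵢ,Tⱼ) = Cov(Xᵢ,Xⱼ); the off-diagonal part of the true-score variance is the same as above.
True-score variance = [23.2²·0.63 + 17.4²·0.77] − 80.736 = 572.216 − 80.736 = 491.48.
Reliability = 491.48 / 760.264 = 0.6465.

0.6465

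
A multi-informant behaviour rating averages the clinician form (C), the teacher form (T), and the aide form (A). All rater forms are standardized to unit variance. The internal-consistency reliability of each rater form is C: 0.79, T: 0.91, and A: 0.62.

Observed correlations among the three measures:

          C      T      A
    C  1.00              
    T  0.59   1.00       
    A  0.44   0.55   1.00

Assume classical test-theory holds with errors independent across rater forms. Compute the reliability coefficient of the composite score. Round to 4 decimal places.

0.8896

Var(C+T+A) = 3 + 2·[0.59 + 0.44 + 0.55] = 3 + 3.16 = 6.16.
With uncorrelated errors the cross-covariances are all true-score covariance, so they carry over unchanged; only the diagonal terms shrink to ρᵢσᵢ².
True-score variance = [0.79 + 0.91 + 0.62] + 3.16 = 2.32 + 3.16 = 5.48.
Reliability = 5.48 / 6.16 = 0.8896.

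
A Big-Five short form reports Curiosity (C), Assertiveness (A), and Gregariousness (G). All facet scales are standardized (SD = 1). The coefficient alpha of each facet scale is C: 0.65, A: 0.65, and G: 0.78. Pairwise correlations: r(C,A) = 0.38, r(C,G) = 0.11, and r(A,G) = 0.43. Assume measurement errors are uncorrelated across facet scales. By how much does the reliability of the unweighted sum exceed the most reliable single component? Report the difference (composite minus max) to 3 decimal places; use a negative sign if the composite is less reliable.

Var(sum) = 3 + 1.84 = 4.84; true-score variance = 2.08 + 1.84 = 3.92; composite reliability = 0.8099.
Max component reliability = 0.7800.
Difference = 0.8099 − 0.7800 = 0.030.

0.030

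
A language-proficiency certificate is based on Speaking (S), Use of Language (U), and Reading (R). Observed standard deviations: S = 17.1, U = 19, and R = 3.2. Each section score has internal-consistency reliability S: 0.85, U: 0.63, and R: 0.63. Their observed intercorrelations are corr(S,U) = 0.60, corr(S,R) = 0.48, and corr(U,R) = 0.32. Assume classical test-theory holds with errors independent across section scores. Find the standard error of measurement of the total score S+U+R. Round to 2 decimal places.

13.46

Var(total) = 663.65 + 481.323 = 1144.97.
True-score variance = 482.43 + 481.323 = 963.753, so reliability = 0.8417.
Error variance = 1144.97 − 963.753 = 181.22; SEM = √181.22 = 13.46.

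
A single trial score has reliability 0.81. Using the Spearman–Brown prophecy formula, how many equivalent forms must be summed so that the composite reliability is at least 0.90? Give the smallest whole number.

k ≥ ρ*(1−ρ₁)/(ρ₁(1−ρ*)) = 0.90·0.19 / (0.81·0.10) = 2.111.
Smallest integer k = 3.

3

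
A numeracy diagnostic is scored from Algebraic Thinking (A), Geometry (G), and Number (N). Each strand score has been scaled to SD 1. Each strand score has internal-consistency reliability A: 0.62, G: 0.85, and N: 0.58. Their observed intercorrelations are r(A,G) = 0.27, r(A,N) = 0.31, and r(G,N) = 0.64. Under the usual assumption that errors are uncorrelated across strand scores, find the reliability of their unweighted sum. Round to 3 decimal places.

Var(A+G+N) = 3 + 2·[0.27 + 0.31 + 0.64] = 3 + 2.44 = 5.44.
Under uncorrelated errors the observed covariances equal the true-score covariances, so only the own-variance terms attenuate.
True-score variance = [0.62 + 0.85 + 0.58] + 2.44 = 2.05 + 2.44 = 4.49.
Reliability = 4.49 / 5.44 = 0.825.

0.825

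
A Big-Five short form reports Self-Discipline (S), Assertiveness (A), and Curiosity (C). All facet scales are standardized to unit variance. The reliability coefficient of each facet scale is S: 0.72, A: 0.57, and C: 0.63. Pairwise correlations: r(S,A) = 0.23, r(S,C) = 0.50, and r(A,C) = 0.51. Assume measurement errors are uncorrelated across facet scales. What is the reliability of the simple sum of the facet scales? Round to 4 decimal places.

Var(S+A+C) = 3 + 2·[0.23 + 0.50 + 0.51] = 3 + 2.48 = 5.48.
Because errors are independent across components, Cov(Tᵢ,Tⱼ) = Cov(Xᵢ,Xⱼ); the off-diagonal part of the true-score variance is the same as above.
True-score variance = [0.72 + 0.57 + 0.63] + 2.48 = 1.92 + 2.48 = 4.4.
Reliability = 4.4 / 5.48 = 0.8029.

0.8029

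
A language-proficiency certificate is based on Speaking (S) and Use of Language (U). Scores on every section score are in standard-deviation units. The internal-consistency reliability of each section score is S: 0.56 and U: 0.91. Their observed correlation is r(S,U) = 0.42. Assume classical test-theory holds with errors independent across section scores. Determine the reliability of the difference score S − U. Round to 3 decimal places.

Var(S−U) = 1 + 1 − 2·0.42 = 2 − 0.84 = 1.16.
With uncorrelated errors the cross-covariances are all true-score covariance, so they carry over unchanged; only the diagonal terms shrink to ρᵢσᵢ².
True-score variance = [0.56 + 0.91] − 0.84 = 1.47 − 0.84 = 0.63.
Reliability = 0.63 / 1.16 = 0.543.

0.543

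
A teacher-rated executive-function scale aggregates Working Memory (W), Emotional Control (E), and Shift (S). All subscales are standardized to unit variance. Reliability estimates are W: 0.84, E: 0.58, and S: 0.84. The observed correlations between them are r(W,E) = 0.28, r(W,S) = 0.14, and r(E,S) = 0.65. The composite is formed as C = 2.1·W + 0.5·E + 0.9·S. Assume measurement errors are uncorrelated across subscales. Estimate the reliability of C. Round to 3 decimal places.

0.869

Var(C) = 2.1² + 0.5² + 0.9² + 2·[1.05·0.28 + 1.89·0.14 + 0.45·0.65] = 5.47 + 1.7022 = 7.1722.
Under uncorrelated errors the observed covariances equal the true-score covariances, so only the own-variance terms attenuate.
True-score variance = [2.1²·0.84 + 0.5²·0.58 + 0.9²·0.84] + 1.7022 = 4.5298 + 1.7022 = 6.232.
Reliability = 6.232 / 7.1722 = 0.869.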